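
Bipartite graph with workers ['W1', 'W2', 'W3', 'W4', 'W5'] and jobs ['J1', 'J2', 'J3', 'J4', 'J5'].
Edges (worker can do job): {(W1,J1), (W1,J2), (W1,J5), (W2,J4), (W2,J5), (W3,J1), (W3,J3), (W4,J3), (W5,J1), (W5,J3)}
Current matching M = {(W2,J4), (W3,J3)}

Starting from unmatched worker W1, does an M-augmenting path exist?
Yes: W1 → J2

An M-augmenting path alternates non-matching / matching edges, starting and ending at unmatched vertices.
Path: W1 → J2
(J2 is unmatched in M, so the path is augmenting.)
Flipping edges along this path would increase |M| from 2 to 3.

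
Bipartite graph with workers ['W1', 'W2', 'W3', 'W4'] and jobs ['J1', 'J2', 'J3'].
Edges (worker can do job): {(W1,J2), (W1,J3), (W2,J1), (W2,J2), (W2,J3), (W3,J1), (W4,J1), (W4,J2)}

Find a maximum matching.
Matching: {(W1,J3), (W2,J2), (W4,J1)}

Maximum matching (size 3):
  W1 → J3
  W2 → J2
  W4 → J1

Each worker is assigned to at most one job, and each job to at most one worker.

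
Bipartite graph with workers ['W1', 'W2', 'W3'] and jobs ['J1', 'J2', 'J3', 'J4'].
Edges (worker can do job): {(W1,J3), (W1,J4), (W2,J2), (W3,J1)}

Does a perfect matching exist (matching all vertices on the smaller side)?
Yes, perfect matching exists (size 3)

Perfect matching: {(W1,J3), (W2,J2), (W3,J1)}
All 3 vertices on the smaller side are matched.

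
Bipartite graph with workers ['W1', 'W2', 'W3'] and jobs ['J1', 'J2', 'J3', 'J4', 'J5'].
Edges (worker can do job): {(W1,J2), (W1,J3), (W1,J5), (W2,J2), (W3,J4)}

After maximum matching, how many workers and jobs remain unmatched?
Unmatched: 0 workers, 2 jobs

Maximum matching size: 3
Workers: 3 total, 3 matched, 0 unmatched
Jobs: 5 total, 3 matched, 2 unmatched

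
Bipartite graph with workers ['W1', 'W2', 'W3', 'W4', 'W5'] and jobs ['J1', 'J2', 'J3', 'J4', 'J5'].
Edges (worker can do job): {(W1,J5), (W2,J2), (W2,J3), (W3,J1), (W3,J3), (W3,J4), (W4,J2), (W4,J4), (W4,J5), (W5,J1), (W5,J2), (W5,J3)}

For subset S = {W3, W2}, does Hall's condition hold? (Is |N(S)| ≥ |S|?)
Yes: |N(S)| = 4, |S| = 2

Subset S = {W3, W2}
Neighbors N(S) = {J1, J2, J3, J4}

|N(S)| = 4, |S| = 2
Hall's condition: |N(S)| ≥ |S| is satisfied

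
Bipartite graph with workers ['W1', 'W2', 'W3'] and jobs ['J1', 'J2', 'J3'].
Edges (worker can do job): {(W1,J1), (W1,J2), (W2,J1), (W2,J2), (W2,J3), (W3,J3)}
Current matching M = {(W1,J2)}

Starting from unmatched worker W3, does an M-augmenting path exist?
Yes: W3 → J3

An M-augmenting path alternates non-matching / matching edges, starting and ending at unmatched vertices.
Path: W3 → J3
(J3 is unmatched in M, so the path is augmenting.)
Flipping edges along this path would increase |M| from 1 to 2.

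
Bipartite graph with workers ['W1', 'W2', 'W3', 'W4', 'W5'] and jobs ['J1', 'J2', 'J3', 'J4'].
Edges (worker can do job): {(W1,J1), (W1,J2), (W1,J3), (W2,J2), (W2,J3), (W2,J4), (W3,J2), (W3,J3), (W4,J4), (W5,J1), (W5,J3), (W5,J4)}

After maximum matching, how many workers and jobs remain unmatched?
Unmatched: 1 workers, 0 jobs

Maximum matching size: 4
Workers: 5 total, 4 matched, 1 unmatched
Jobs: 4 total, 4 matched, 0 unmatched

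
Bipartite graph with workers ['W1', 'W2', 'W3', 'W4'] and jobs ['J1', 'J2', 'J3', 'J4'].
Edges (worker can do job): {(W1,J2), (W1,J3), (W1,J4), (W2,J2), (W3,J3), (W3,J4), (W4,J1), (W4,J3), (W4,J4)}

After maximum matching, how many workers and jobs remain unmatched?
Unmatched: 0 workers, 0 jobs

Maximum matching size: 4
Workers: 4 total, 4 matched, 0 unmatched
Jobs: 4 total, 4 matched, 0 unmatched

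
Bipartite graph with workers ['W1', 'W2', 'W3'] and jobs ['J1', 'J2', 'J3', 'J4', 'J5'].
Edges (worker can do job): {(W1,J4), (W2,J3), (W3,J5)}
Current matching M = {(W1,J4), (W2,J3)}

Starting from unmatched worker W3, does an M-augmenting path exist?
Yes: W3 → J5

An M-augmenting path alternates non-matching / matching edges, starting and ending at unmatched vertices.
Path: W3 → J5
(J5 is unmatched in M, so the path is augmenting.)
Flipping edges along this path would increase |M| from 2 to 3.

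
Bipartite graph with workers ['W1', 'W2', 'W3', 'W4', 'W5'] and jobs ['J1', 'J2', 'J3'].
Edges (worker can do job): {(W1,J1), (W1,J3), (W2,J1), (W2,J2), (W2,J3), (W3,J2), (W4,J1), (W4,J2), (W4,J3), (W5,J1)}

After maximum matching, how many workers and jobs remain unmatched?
Unmatched: 2 workers, 0 jobs

Maximum matching size: 3
Workers: 5 total, 3 matched, 2 unmatched
Jobs: 3 total, 3 matched, 0 unmatched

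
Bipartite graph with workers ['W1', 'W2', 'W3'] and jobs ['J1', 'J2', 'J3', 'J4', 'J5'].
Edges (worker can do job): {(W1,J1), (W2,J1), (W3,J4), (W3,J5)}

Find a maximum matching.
Matching: {(W1,J1), (W3,J5)}

Maximum matching (size 2):
  W1 → J1
  W3 → J5

Each worker is assigned to at most one job, and each job to at most one worker.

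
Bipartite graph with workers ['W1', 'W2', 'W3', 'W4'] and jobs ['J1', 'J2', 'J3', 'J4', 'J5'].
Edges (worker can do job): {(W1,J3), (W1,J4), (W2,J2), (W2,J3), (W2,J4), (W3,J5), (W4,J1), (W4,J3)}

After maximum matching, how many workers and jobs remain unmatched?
Unmatched: 0 workers, 1 jobs

Maximum matching size: 4
Workers: 4 total, 4 matched, 0 unmatched
Jobs: 5 total, 4 matched, 1 unmatched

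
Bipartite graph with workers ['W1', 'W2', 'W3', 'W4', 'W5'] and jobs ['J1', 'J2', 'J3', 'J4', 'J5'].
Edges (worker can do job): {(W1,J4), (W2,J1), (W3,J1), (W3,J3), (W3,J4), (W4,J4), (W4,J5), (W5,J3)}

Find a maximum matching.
Matching: {(W1,J4), (W2,J1), (W3,J3), (W4,J5)}

Maximum matching (size 4):
  W1 → J4
  W2 → J1
  W3 → J3
  W4 → J5

Each worker is assigned to at most one job, and each job to at most one worker.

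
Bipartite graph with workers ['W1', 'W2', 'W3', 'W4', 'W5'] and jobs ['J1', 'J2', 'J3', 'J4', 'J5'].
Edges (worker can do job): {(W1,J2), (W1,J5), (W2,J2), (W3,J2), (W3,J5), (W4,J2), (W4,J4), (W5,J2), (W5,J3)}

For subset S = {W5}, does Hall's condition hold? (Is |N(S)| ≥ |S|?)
Yes: |N(S)| = 2, |S| = 1

Subset S = {W5}
Neighbors N(S) = {J2, J3}

|N(S)| = 2, |S| = 1
Hall's condition: |N(S)| ≥ |S| is satisfied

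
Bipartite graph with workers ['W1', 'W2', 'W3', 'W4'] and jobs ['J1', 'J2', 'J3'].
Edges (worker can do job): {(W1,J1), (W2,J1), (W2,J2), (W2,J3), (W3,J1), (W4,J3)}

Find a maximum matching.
Matching: {(W2,J2), (W3,J1), (W4,J3)}

Maximum matching (size 3):
  W2 → J2
  W3 → J1
  W4 → J3

Each worker is assigned to at most one job, and each job to at most one worker.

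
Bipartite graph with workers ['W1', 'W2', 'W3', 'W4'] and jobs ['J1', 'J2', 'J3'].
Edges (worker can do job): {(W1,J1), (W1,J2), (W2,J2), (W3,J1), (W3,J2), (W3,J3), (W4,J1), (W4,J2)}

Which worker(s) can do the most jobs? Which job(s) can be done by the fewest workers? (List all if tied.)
Most versatile: W3 (3 jobs); Least covered: J3 (1 workers)

Worker degrees (jobs they can do): W1:2, W2:1, W3:3, W4:2
Job degrees (workers who can do it): J1:3, J2:4, J3:1

Maximum worker degree is 3, achieved by: W3
Minimum job degree is 1, achieved by: J3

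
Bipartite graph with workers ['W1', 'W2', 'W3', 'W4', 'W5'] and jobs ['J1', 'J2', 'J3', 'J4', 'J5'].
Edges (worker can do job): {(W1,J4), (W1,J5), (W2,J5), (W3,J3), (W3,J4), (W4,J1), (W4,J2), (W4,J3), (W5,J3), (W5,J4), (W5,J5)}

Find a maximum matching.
Matching: {(W1,J5), (W3,J4), (W4,J2), (W5,J3)}

Maximum matching (size 4):
  W1 → J5
  W3 → J4
  W4 → J2
  W5 → J3

Each worker is assigned to at most one job, and each job to at most one worker.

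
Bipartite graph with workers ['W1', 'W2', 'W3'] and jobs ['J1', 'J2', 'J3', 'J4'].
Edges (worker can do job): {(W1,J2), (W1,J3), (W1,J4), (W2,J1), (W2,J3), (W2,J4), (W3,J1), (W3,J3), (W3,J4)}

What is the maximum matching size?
Maximum matching size = 3

Maximum matching: {(W1,J2), (W2,J3), (W3,J1)}
Size: 3

This assigns 3 workers to 3 distinct jobs.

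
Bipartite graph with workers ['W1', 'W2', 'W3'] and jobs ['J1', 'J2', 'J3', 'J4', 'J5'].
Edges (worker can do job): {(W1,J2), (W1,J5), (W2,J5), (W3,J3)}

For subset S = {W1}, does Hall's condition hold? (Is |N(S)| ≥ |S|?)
Yes: |N(S)| = 2, |S| = 1

Subset S = {W1}
Neighbors N(S) = {J2, J5}

|N(S)| = 2, |S| = 1
Hall's condition: |N(S)| ≥ |S| is satisfied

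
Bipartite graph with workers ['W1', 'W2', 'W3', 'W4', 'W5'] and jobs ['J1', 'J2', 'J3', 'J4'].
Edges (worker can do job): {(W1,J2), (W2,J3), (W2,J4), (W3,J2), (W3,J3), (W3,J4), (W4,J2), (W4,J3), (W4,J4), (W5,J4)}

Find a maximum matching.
Matching: {(W3,J3), (W4,J2), (W5,J4)}

Maximum matching (size 3):
  W3 → J3
  W4 → J2
  W5 → J4

Each worker is assigned to at most one job, and each job to at most one worker.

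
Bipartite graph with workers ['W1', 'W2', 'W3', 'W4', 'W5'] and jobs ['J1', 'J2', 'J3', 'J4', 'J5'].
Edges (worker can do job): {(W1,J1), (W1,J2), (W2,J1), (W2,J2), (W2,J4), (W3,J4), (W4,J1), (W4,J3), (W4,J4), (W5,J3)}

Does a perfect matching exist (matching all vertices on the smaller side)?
No, maximum matching has size 4 < 5

Maximum matching has size 4, need 5 for perfect matching.
Unmatched workers: ['W2']
Unmatched jobs: ['J5']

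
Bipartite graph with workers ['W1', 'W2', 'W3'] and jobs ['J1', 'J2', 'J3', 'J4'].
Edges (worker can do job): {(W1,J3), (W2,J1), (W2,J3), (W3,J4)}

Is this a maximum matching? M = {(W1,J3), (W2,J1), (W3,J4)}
Yes, size 3 is maximum

Proposed matching has size 3.
Maximum matching size for this graph: 3.

This is a maximum matching.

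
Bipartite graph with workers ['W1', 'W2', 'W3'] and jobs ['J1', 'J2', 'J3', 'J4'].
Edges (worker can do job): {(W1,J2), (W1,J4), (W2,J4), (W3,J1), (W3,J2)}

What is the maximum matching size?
Maximum matching size = 3

Maximum matching: {(W1,J2), (W2,J4), (W3,J1)}
Size: 3

This assigns 3 workers to 3 distinct jobs.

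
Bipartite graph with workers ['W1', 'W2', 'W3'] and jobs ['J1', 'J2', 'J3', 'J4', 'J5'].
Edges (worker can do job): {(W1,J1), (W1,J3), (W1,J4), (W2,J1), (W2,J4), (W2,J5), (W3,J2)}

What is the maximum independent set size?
Maximum independent set = 5

By König's theorem:
- Min vertex cover = Max matching = 3
- Max independent set = Total vertices - Min vertex cover
- Max independent set = 8 - 3 = 5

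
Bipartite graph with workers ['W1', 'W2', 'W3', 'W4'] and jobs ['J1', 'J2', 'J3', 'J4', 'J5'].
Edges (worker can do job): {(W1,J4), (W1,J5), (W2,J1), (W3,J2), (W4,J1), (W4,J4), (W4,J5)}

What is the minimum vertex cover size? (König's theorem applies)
Minimum vertex cover size = 4

By König's theorem: in bipartite graphs,
min vertex cover = max matching = 4

Maximum matching has size 4, so minimum vertex cover also has size 4.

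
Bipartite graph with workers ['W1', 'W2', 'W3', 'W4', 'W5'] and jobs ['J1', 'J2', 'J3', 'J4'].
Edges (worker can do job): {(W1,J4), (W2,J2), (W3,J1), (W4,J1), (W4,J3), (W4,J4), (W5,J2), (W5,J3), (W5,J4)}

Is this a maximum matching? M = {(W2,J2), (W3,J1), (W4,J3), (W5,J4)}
Yes, size 4 is maximum

Proposed matching has size 4.
Maximum matching size for this graph: 4.

This is a maximum matching.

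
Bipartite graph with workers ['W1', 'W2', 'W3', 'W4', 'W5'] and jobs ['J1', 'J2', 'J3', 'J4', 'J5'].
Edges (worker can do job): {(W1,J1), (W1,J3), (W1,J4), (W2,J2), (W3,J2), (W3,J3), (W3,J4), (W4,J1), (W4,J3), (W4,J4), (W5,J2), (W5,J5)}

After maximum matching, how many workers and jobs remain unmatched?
Unmatched: 0 workers, 0 jobs

Maximum matching size: 5
Workers: 5 total, 5 matched, 0 unmatched
Jobs: 5 total, 5 matched, 0 unmatched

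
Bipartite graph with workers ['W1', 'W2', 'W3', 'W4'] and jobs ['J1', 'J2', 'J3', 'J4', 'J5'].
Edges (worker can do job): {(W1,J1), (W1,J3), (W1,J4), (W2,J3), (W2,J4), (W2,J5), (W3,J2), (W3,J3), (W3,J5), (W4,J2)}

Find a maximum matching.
Matching: {(W1,J4), (W2,J3), (W3,J5), (W4,J2)}

Maximum matching (size 4):
  W1 → J4
  W2 → J3
  W3 → J5
  W4 → J2

Each worker is assigned to at most one job, and each job to at most one worker.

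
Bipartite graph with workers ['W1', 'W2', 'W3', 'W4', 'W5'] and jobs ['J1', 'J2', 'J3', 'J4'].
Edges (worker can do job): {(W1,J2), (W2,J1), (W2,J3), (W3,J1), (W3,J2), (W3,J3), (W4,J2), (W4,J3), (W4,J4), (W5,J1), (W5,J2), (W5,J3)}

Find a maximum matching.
Matching: {(W2,J3), (W3,J2), (W4,J4), (W5,J1)}

Maximum matching (size 4):
  W2 → J3
  W3 → J2
  W4 → J4
  W5 → J1

Each worker is assigned to at most one job, and each job to at most one worker.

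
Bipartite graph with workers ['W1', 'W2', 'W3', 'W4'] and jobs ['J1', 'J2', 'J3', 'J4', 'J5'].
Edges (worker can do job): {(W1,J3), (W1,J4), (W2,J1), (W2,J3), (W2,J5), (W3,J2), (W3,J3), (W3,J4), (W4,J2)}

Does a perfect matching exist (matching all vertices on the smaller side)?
Yes, perfect matching exists (size 4)

Perfect matching: {(W1,J3), (W2,J1), (W3,J4), (W4,J2)}
All 4 vertices on the smaller side are matched.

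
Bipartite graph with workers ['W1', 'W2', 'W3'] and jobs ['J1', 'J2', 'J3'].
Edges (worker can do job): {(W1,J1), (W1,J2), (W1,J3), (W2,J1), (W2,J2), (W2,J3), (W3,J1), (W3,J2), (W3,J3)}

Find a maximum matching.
Matching: {(W1,J2), (W2,J1), (W3,J3)}

Maximum matching (size 3):
  W1 → J2
  W2 → J1
  W3 → J3

Each worker is assigned to at most one job, and each job to at most one worker.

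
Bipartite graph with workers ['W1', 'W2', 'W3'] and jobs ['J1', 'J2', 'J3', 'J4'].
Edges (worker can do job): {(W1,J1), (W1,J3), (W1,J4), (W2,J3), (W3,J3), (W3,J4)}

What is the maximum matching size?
Maximum matching size = 3

Maximum matching: {(W1,J1), (W2,J3), (W3,J4)}
Size: 3

This assigns 3 workers to 3 distinct jobs.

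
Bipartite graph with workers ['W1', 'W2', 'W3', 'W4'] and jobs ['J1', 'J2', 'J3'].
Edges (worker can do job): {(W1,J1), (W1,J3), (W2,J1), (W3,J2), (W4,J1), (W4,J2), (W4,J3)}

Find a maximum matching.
Matching: {(W1,J1), (W3,J2), (W4,J3)}

Maximum matching (size 3):
  W1 → J1
  W3 → J2
  W4 → J3

Each worker is assigned to at most one job, and each job to at most one worker.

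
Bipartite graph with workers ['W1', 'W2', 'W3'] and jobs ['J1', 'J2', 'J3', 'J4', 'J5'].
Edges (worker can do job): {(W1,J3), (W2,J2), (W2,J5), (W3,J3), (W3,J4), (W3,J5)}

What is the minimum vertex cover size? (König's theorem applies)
Minimum vertex cover size = 3

By König's theorem: in bipartite graphs,
min vertex cover = max matching = 3

Maximum matching has size 3, so minimum vertex cover also has size 3.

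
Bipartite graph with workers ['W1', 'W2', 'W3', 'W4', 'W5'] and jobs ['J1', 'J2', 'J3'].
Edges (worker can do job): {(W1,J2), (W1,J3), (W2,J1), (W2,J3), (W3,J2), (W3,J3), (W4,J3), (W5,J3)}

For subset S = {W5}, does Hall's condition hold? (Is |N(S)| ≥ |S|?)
Yes: |N(S)| = 1, |S| = 1

Subset S = {W5}
Neighbors N(S) = {J3}

|N(S)| = 1, |S| = 1
Hall's condition: |N(S)| ≥ |S| is satisfied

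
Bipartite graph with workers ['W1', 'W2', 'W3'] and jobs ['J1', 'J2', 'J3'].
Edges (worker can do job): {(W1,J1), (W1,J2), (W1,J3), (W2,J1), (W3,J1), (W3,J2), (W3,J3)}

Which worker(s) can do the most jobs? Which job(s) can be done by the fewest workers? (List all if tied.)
Most versatile: W1, W3 (3 jobs); Least covered: J2, J3 (2 workers)

Worker degrees (jobs they can do): W1:3, W2:1, W3:3
Job degrees (workers who can do it): J1:3, J2:2, J3:2

Maximum worker degree is 3, achieved by: W1, W3
Minimum job degree is 2, achieved by: J2, J3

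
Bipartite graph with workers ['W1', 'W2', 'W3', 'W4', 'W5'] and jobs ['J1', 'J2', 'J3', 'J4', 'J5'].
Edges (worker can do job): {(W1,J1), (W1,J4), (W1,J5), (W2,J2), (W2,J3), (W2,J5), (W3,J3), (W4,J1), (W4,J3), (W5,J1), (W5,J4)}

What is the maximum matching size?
Maximum matching size = 5

Maximum matching: {(W1,J5), (W2,J2), (W3,J3), (W4,J1), (W5,J4)}
Size: 5

This assigns 5 workers to 5 distinct jobs.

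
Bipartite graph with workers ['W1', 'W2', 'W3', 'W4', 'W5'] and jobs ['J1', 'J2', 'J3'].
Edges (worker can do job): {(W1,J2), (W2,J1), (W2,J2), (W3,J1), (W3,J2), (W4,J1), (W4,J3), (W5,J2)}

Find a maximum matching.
Matching: {(W3,J1), (W4,J3), (W5,J2)}

Maximum matching (size 3):
  W3 → J1
  W4 → J3
  W5 → J2

Each worker is assigned to at most one job, and each job to at most one worker.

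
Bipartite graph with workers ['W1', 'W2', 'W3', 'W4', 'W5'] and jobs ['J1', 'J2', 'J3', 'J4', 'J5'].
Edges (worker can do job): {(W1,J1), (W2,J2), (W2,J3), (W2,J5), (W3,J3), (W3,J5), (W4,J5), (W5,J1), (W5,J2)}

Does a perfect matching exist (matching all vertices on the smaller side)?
No, maximum matching has size 4 < 5

Maximum matching has size 4, need 5 for perfect matching.
Unmatched workers: ['W4']
Unmatched jobs: ['J4']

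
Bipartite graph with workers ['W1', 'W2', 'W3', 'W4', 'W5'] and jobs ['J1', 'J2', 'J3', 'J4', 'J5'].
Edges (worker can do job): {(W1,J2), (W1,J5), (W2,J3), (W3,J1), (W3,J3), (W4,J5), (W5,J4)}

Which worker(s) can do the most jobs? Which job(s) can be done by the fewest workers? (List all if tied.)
Most versatile: W1, W3 (2 jobs); Least covered: J1, J2, J4 (1 workers)

Worker degrees (jobs they can do): W1:2, W2:1, W3:2, W4:1, W5:1
Job degrees (workers who can do it): J1:1, J2:1, J3:2, J4:1, J5:2

Maximum worker degree is 2, achieved by: W1, W3
Minimum job degree is 1, achieved by: J1, J2, J4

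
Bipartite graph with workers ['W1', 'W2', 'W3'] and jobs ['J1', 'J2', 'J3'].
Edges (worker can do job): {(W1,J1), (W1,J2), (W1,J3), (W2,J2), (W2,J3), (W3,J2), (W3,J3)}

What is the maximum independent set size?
Maximum independent set = 3

By König's theorem:
- Min vertex cover = Max matching = 3
- Max independent set = Total vertices - Min vertex cover
- Max independent set = 6 - 3 = 3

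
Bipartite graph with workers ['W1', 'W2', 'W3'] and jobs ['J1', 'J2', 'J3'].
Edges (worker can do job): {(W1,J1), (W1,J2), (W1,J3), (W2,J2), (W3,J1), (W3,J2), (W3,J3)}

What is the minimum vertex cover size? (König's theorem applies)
Minimum vertex cover size = 3

By König's theorem: in bipartite graphs,
min vertex cover = max matching = 3

Maximum matching has size 3, so minimum vertex cover also has size 3.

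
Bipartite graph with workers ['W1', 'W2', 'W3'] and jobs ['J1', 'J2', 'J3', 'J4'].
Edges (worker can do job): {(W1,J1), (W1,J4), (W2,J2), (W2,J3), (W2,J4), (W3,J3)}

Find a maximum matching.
Matching: {(W1,J4), (W2,J2), (W3,J3)}

Maximum matching (size 3):
  W1 → J4
  W2 → J2
  W3 → J3

Each worker is assigned to at most one job, and each job to at most one worker.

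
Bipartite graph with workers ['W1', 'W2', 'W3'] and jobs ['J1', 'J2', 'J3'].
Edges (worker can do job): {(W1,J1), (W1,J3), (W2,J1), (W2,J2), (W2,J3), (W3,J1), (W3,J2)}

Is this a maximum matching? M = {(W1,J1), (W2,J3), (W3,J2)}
Yes, size 3 is maximum

Proposed matching has size 3.
Maximum matching size for this graph: 3.

This is a maximum matching.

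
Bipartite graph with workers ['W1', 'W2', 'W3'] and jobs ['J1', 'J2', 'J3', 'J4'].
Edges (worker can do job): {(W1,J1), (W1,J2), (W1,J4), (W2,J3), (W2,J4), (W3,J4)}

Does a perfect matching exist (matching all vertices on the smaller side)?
Yes, perfect matching exists (size 3)

Perfect matching: {(W1,J1), (W2,J3), (W3,J4)}
All 3 vertices on the smaller side are matched.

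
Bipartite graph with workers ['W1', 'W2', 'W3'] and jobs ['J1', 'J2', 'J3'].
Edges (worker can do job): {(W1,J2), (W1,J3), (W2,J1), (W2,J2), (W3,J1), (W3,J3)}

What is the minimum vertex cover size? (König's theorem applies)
Minimum vertex cover size = 3

By König's theorem: in bipartite graphs,
min vertex cover = max matching = 3

Maximum matching has size 3, so minimum vertex cover also has size 3.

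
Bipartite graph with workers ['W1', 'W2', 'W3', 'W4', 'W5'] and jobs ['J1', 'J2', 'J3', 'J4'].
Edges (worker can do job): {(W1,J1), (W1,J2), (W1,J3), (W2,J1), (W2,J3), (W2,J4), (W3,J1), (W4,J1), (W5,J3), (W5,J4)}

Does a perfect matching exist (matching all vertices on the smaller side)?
Yes, perfect matching exists (size 4)

Perfect matching: {(W1,J2), (W2,J4), (W3,J1), (W5,J3)}
All 4 vertices on the smaller side are matched.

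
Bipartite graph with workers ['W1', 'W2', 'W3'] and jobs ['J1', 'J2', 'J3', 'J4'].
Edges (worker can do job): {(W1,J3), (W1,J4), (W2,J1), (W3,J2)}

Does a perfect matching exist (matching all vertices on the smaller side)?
Yes, perfect matching exists (size 3)

Perfect matching: {(W1,J3), (W2,J1), (W3,J2)}
All 3 vertices on the smaller side are matched.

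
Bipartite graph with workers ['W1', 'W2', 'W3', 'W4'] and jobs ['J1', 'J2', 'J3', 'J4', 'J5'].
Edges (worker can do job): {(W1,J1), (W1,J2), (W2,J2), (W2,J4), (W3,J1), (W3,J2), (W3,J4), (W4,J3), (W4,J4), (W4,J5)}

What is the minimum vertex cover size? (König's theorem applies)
Minimum vertex cover size = 4

By König's theorem: in bipartite graphs,
min vertex cover = max matching = 4

Maximum matching has size 4, so minimum vertex cover also has size 4.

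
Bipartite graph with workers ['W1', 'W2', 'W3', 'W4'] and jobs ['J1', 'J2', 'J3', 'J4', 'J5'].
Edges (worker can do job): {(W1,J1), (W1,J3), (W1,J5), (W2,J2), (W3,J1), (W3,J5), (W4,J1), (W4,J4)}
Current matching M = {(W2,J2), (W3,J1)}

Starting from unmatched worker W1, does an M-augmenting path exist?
Yes: W1 → J3

An M-augmenting path alternates non-matching / matching edges, starting and ending at unmatched vertices.
Path: W1 → J3
(J3 is unmatched in M, so the path is augmenting.)
Flipping edges along this path would increase |M| from 2 to 3.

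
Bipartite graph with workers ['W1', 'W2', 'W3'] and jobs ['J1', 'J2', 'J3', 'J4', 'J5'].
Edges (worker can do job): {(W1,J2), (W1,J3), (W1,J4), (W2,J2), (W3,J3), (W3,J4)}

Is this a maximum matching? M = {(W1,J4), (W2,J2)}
No, size 2 is not maximum

Proposed matching has size 2.
Maximum matching size for this graph: 3.

This is NOT maximum - can be improved to size 3.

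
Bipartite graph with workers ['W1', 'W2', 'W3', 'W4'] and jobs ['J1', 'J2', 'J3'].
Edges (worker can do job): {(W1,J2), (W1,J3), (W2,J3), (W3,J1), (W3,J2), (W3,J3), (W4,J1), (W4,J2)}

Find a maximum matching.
Matching: {(W1,J3), (W3,J1), (W4,J2)}

Maximum matching (size 3):
  W1 → J3
  W3 → J1
  W4 → J2

Each worker is assigned to at most one job, and each job to at most one worker.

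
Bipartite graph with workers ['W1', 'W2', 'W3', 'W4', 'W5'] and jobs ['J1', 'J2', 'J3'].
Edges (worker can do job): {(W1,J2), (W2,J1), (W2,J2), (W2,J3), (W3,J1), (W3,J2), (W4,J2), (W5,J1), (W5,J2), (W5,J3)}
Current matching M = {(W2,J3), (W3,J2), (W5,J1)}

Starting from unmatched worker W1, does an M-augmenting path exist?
No augmenting path from W1

Alternating search from W1 reaches jobs: {J1, J2, J3}.
Every reachable job is already matched in M, and following those matched edges back to workers exposes no further unvisited jobs.
No M-augmenting path from W1 exists.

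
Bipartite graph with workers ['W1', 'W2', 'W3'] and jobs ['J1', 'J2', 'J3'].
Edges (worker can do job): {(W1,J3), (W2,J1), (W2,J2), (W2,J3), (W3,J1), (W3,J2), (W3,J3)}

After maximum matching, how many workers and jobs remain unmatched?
Unmatched: 0 workers, 0 jobs

Maximum matching size: 3
Workers: 3 total, 3 matched, 0 unmatched
Jobs: 3 total, 3 matched, 0 unmatched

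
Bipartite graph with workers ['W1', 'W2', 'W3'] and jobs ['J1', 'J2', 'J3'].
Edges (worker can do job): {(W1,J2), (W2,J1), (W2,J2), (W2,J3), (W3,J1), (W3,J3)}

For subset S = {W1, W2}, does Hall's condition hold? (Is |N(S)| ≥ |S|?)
Yes: |N(S)| = 3, |S| = 2

Subset S = {W1, W2}
Neighbors N(S) = {J1, J2, J3}

|N(S)| = 3, |S| = 2
Hall's condition: |N(S)| ≥ |S| is satisfied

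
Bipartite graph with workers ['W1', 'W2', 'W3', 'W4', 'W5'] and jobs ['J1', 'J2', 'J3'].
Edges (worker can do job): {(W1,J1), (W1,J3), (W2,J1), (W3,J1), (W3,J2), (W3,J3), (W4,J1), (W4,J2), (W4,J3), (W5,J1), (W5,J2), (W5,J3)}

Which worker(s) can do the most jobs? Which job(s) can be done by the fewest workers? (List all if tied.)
Most versatile: W3, W4, W5 (3 jobs); Least covered: J2 (3 workers)

Worker degrees (jobs they can do): W1:2, W2:1, W3:3, W4:3, W5:3
Job degrees (workers who can do it): J1:5, J2:3, J3:4

Maximum worker degree is 3, achieved by: W3, W4, W5
Minimum job degree is 3, achieved by: J2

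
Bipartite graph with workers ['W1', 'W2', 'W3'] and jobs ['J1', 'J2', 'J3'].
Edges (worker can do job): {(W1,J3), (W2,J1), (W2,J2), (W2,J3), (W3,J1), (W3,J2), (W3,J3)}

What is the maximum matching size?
Maximum matching size = 3

Maximum matching: {(W1,J3), (W2,J2), (W3,J1)}
Size: 3

This assigns 3 workers to 3 distinct jobs.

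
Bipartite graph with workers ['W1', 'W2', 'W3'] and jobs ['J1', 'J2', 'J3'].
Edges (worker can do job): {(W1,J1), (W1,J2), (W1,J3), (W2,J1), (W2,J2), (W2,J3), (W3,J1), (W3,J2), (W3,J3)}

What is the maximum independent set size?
Maximum independent set = 3

By König's theorem:
- Min vertex cover = Max matching = 3
- Max independent set = Total vertices - Min vertex cover
- Max independent set = 6 - 3 = 3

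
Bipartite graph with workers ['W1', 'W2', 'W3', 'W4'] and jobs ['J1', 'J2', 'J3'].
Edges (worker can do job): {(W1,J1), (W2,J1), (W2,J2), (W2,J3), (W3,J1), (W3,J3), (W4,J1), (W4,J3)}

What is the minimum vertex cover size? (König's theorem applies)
Minimum vertex cover size = 3

By König's theorem: in bipartite graphs,
min vertex cover = max matching = 3

Maximum matching has size 3, so minimum vertex cover also has size 3.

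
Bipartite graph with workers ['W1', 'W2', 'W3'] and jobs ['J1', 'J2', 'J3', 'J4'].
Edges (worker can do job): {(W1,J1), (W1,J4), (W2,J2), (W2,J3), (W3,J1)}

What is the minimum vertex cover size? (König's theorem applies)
Minimum vertex cover size = 3

By König's theorem: in bipartite graphs,
min vertex cover = max matching = 3

Maximum matching has size 3, so minimum vertex cover also has size 3.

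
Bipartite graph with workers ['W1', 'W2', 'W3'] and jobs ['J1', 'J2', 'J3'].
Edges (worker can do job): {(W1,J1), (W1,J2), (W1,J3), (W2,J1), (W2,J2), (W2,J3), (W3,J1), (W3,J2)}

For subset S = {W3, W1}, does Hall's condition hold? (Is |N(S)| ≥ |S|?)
Yes: |N(S)| = 3, |S| = 2

Subset S = {W3, W1}
Neighbors N(S) = {J1, J2, J3}

|N(S)| = 3, |S| = 2
Hall's condition: |N(S)| ≥ |S| is satisfied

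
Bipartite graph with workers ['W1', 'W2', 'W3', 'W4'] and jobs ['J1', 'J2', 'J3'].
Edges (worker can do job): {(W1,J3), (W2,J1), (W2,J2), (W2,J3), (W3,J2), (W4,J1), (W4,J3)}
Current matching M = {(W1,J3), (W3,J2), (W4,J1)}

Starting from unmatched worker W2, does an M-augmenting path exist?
No augmenting path from W2

Alternating search from W2 reaches jobs: {J1, J2, J3}.
Every reachable job is already matched in M, and following those matched edges back to workers exposes no further unvisited jobs.
No M-augmenting path from W2 exists.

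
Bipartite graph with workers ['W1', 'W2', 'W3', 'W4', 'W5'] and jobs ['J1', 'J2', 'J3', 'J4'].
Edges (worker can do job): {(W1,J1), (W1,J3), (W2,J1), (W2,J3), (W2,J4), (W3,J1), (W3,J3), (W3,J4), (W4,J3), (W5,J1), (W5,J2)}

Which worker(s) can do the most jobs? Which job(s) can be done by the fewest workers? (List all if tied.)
Most versatile: W2, W3 (3 jobs); Least covered: J2 (1 workers)

Worker degrees (jobs they can do): W1:2, W2:3, W3:3, W4:1, W5:2
Job degrees (workers who can do it): J1:4, J2:1, J3:4, J4:2

Maximum worker degree is 3, achieved by: W2, W3
Minimum job degree is 1, achieved by: J2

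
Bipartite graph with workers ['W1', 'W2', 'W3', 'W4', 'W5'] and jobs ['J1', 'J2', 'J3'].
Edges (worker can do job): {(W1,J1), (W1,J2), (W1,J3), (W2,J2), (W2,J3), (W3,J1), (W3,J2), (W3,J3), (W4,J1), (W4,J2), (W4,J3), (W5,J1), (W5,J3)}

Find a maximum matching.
Matching: {(W3,J1), (W4,J2), (W5,J3)}

Maximum matching (size 3):
  W3 → J1
  W4 → J2
  W5 → J3

Each worker is assigned to at most one job, and each job to at most one worker.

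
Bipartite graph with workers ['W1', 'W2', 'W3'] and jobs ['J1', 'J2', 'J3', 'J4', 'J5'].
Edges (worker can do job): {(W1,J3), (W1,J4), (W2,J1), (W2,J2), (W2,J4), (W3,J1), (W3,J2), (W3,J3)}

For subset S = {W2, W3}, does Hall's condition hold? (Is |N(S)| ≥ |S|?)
Yes: |N(S)| = 4, |S| = 2

Subset S = {W2, W3}
Neighbors N(S) = {J1, J2, J3, J4}

|N(S)| = 4, |S| = 2
Hall's condition: |N(S)| ≥ |S| is satisfied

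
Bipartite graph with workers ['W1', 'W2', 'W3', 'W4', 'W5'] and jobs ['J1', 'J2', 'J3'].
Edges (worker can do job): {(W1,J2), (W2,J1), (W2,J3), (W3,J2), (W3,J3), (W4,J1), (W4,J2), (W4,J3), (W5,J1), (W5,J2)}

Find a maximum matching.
Matching: {(W3,J2), (W4,J3), (W5,J1)}

Maximum matching (size 3):
  W3 → J2
  W4 → J3
  W5 → J1

Each worker is assigned to at most one job, and each job to at most one worker.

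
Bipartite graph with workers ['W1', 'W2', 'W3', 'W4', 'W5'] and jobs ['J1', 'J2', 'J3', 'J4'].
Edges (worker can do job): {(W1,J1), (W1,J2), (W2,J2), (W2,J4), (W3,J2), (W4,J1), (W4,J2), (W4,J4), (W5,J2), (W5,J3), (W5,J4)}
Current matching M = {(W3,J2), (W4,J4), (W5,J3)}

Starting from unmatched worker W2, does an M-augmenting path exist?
Yes: W2 → J4 → W4 → J1

An M-augmenting path alternates non-matching / matching edges, starting and ending at unmatched vertices.
Path: W2 → J4 → W4 → J1
(J1 is unmatched in M, so the path is augmenting.)
Flipping edges along this path would increase |M| from 3 to 4.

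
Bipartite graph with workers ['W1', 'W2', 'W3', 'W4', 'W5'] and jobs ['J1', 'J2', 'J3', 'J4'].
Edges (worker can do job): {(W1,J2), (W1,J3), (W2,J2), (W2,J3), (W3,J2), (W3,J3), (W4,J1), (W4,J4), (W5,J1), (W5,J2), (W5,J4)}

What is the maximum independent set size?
Maximum independent set = 5

By König's theorem:
- Min vertex cover = Max matching = 4
- Max independent set = Total vertices - Min vertex cover
- Max independent set = 9 - 4 = 5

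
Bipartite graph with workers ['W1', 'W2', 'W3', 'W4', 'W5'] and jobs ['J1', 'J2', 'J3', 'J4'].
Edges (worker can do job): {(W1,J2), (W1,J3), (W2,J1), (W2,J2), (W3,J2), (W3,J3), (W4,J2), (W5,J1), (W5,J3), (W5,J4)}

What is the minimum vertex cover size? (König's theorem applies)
Minimum vertex cover size = 4

By König's theorem: in bipartite graphs,
min vertex cover = max matching = 4

Maximum matching has size 4, so minimum vertex cover also has size 4.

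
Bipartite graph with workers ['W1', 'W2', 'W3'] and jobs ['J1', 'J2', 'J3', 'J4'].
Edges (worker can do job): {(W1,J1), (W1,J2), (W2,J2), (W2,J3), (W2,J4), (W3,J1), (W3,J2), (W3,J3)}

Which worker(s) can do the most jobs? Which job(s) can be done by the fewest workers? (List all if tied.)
Most versatile: W2, W3 (3 jobs); Least covered: J4 (1 workers)

Worker degrees (jobs they can do): W1:2, W2:3, W3:3
Job degrees (workers who can do it): J1:2, J2:3, J3:2, J4:1

Maximum worker degree is 3, achieved by: W2, W3
Minimum job degree is 1, achieved by: J4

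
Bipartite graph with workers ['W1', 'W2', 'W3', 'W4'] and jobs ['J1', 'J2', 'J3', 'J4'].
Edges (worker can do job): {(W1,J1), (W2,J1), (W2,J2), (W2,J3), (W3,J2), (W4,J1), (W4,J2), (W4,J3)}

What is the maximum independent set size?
Maximum independent set = 5

By König's theorem:
- Min vertex cover = Max matching = 3
- Max independent set = Total vertices - Min vertex cover
- Max independent set = 8 - 3 = 5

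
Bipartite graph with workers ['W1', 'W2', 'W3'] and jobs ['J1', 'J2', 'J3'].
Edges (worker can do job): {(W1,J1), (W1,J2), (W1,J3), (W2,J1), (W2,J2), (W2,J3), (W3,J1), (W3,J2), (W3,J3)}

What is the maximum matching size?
Maximum matching size = 3

Maximum matching: {(W1,J2), (W2,J1), (W3,J3)}
Size: 3

This assigns 3 workers to 3 distinct jobs.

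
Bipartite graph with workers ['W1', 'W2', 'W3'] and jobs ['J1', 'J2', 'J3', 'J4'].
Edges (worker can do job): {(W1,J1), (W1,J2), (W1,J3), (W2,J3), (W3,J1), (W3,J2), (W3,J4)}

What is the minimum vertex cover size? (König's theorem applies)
Minimum vertex cover size = 3

By König's theorem: in bipartite graphs,
min vertex cover = max matching = 3

Maximum matching has size 3, so minimum vertex cover also has size 3.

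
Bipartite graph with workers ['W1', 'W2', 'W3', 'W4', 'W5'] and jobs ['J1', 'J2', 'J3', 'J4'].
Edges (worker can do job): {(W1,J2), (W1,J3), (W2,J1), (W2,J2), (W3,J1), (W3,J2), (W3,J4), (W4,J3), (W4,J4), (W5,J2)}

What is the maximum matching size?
Maximum matching size = 4

Maximum matching: {(W2,J1), (W3,J4), (W4,J3), (W5,J2)}
Size: 4

This assigns 4 workers to 4 distinct jobs.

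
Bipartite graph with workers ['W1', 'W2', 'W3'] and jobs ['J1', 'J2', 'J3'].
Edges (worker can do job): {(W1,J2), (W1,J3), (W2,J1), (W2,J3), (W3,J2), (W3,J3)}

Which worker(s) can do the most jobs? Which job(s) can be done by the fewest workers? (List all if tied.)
Most versatile: W1, W2, W3 (2 jobs); Least covered: J1 (1 workers)

Worker degrees (jobs they can do): W1:2, W2:2, W3:2
Job degrees (workers who can do it): J1:1, J2:2, J3:3

Maximum worker degree is 2, achieved by: W1, W2, W3
Minimum job degree is 1, achieved by: J1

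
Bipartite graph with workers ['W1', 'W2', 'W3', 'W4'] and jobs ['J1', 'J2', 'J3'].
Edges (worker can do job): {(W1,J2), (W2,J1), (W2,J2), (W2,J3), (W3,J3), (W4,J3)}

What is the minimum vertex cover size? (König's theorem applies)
Minimum vertex cover size = 3

By König's theorem: in bipartite graphs,
min vertex cover = max matching = 3

Maximum matching has size 3, so minimum vertex cover also has size 3.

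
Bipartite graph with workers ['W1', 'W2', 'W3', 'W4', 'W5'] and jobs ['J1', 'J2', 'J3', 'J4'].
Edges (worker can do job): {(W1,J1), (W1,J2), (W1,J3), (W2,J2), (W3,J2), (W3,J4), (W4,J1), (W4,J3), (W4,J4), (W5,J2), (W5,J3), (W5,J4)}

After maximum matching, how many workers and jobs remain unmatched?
Unmatched: 1 workers, 0 jobs

Maximum matching size: 4
Workers: 5 total, 4 matched, 1 unmatched
Jobs: 4 total, 4 matched, 0 unmatched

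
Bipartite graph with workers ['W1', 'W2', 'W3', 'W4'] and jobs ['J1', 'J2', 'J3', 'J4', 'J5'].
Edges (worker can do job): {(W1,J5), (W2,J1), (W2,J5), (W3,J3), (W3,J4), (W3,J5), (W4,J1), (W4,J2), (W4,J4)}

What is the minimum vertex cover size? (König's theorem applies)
Minimum vertex cover size = 4

By König's theorem: in bipartite graphs,
min vertex cover = max matching = 4

Maximum matching has size 4, so minimum vertex cover also has size 4.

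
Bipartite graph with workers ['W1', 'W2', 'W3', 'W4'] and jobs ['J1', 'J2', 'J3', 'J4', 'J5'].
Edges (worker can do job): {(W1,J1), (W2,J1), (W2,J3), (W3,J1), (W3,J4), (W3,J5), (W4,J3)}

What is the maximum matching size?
Maximum matching size = 3

Maximum matching: {(W1,J1), (W3,J5), (W4,J3)}
Size: 3

This assigns 3 workers to 3 distinct jobs.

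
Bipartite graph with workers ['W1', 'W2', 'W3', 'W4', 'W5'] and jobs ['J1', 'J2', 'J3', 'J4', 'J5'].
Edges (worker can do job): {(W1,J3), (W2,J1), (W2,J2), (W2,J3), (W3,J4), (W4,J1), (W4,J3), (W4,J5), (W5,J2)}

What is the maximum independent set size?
Maximum independent set = 5

By König's theorem:
- Min vertex cover = Max matching = 5
- Max independent set = Total vertices - Min vertex cover
- Max independent set = 10 - 5 = 5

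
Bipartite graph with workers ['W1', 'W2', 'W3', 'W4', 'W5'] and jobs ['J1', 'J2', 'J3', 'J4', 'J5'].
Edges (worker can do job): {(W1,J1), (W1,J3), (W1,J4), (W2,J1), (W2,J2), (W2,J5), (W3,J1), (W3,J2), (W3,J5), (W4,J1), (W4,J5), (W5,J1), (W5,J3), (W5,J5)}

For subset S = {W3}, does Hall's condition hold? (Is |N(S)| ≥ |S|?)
Yes: |N(S)| = 3, |S| = 1

Subset S = {W3}
Neighbors N(S) = {J1, J2, J5}

|N(S)| = 3, |S| = 1
Hall's condition: |N(S)| ≥ |S| is satisfied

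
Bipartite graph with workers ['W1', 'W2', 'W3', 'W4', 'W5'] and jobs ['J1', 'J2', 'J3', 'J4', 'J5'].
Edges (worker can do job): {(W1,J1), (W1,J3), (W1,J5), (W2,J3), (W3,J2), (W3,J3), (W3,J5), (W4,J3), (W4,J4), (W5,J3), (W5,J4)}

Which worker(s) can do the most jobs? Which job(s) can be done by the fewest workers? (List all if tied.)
Most versatile: W1, W3 (3 jobs); Least covered: J1, J2 (1 workers)

Worker degrees (jobs they can do): W1:3, W2:1, W3:3, W4:2, W5:2
Job degrees (workers who can do it): J1:1, J2:1, J3:5, J4:2, J5:2

Maximum worker degree is 3, achieved by: W1, W3
Minimum job degree is 1, achieved by: J1, J2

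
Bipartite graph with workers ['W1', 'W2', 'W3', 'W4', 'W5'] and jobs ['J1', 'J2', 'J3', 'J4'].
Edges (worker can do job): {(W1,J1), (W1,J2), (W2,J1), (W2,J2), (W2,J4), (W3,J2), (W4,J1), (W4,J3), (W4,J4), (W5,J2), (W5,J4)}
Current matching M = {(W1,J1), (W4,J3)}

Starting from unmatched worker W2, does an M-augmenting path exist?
Yes: W2 → J1 → W1 → J2

An M-augmenting path alternates non-matching / matching edges, starting and ending at unmatched vertices.
Path: W2 → J1 → W1 → J2
(J2 is unmatched in M, so the path is augmenting.)
Flipping edges along this path would increase |M| from 2 to 3.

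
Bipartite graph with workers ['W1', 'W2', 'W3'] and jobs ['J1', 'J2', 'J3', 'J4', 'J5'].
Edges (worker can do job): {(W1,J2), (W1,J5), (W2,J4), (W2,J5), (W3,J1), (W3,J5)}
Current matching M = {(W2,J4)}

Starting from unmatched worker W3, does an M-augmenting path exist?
Yes: W3 → J1

An M-augmenting path alternates non-matching / matching edges, starting and ending at unmatched vertices.
Path: W3 → J1
(J1 is unmatched in M, so the path is augmenting.)
Flipping edges along this path would increase |M| from 1 to 2.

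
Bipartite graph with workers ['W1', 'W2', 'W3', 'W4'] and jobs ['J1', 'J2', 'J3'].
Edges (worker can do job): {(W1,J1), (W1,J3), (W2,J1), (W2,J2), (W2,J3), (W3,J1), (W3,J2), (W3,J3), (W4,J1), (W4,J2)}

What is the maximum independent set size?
Maximum independent set = 4

By König's theorem:
- Min vertex cover = Max matching = 3
- Max independent set = Total vertices - Min vertex cover
- Max independent set = 7 - 3 = 4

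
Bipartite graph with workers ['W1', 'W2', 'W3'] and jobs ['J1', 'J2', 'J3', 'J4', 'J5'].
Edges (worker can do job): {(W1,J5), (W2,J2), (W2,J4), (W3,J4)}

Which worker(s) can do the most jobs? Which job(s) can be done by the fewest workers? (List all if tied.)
Most versatile: W2 (2 jobs); Least covered: J1, J3 (0 workers)

Worker degrees (jobs they can do): W1:1, W2:2, W3:1
Job degrees (workers who can do it): J1:0, J2:1, J3:0, J4:2, J5:1

Maximum worker degree is 2, achieved by: W2
Minimum job degree is 0, achieved by: J1, J3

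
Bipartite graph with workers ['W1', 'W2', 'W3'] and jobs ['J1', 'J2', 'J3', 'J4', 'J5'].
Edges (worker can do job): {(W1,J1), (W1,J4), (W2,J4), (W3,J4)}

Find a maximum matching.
Matching: {(W1,J1), (W3,J4)}

Maximum matching (size 2):
  W1 → J1
  W3 → J4

Each worker is assigned to at most one job, and each job to at most one worker.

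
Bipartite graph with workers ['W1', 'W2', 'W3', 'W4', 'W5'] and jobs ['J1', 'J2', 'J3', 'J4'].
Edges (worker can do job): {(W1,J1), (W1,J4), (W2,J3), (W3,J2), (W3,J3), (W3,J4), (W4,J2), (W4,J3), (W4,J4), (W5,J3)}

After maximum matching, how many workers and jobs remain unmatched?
Unmatched: 1 workers, 0 jobs

Maximum matching size: 4
Workers: 5 total, 4 matched, 1 unmatched
Jobs: 4 total, 4 matched, 0 unmatched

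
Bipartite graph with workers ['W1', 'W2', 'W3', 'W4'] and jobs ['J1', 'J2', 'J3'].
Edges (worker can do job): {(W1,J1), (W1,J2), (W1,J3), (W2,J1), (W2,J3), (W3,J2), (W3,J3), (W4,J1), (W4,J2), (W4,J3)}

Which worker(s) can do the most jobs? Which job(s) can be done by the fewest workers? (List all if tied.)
Most versatile: W1, W4 (3 jobs); Least covered: J1, J2 (3 workers)

Worker degrees (jobs they can do): W1:3, W2:2, W3:2, W4:3
Job degrees (workers who can do it): J1:3, J2:3, J3:4

Maximum worker degree is 3, achieved by: W1, W4
Minimum job degree is 3, achieved by: J1, J2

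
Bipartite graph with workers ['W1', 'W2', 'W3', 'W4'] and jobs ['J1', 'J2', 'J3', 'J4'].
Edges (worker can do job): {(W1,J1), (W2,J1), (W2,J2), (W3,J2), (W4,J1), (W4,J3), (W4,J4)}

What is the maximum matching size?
Maximum matching size = 3

Maximum matching: {(W1,J1), (W3,J2), (W4,J3)}
Size: 3

This assigns 3 workers to 3 distinct jobs.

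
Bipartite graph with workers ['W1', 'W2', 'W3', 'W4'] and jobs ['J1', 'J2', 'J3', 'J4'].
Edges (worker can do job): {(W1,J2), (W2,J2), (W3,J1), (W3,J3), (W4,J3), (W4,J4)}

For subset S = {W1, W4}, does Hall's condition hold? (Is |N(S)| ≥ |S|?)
Yes: |N(S)| = 3, |S| = 2

Subset S = {W1, W4}
Neighbors N(S) = {J2, J3, J4}

|N(S)| = 3, |S| = 2
Hall's condition: |N(S)| ≥ |S| is satisfied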